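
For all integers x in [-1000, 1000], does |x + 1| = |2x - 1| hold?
The claim fails at x = 1:
x = 1: LHS = |1 + 1| = |2| = 2, RHS = |2·1 - 1| = |1| = 1; 2 = 1 — FAILS

Because a single integer refutes it, the statement is false.

Answer: False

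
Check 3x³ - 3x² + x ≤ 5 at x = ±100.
x = 100: LHS = 3·100³ - 3·100² + 100 = 2970100; 2970100 ≤ 5 — FAILS
x = -100: LHS = 3·(-100)³ - 3·(-100)² + (-100) = -3030100; -3030100 ≤ 5 — holds

Answer: Partially: fails for x = 100, holds for x = -100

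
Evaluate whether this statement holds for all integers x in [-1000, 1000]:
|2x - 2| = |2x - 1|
The claim fails at x = 0:
x = 0: LHS = |2·0 - 2| = |-2| = 2, RHS = |2·0 - 1| = |-1| = 1; 2 = 1 — FAILS

Because a single integer refutes it, the statement is false.

Answer: False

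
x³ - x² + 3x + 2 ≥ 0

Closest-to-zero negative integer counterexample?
Testing negative integers from -1 downward:
x = -1: LHS = (-1)³ - (-1)² + 3·(-1) + 2 = -3; -3 ≥ 0 — FAILS  ← closest negative counterexample to 0

Answer: x = -1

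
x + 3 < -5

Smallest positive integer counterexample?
Testing positive integers:
x = 1: LHS = 1 + 3 = 4; 4 < -5 — FAILS  ← smallest positive counterexample

Answer: x = 1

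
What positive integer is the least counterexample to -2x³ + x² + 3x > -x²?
Testing positive integers:
x = 1: LHS = -2·1³ + 1² + 3·1 = 2, RHS = -1² = -1; 2 > -1 — holds
x = 2: LHS = -2·2³ + 2² + 3·2 = -6, RHS = -2² = -4; -6 > -4 — FAILS  ← smallest positive counterexample

Answer: x = 2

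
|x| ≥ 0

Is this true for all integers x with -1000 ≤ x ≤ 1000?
An absolute value is never negative, so the left side is ≥ 0 for every x, while the right side is 0. Tightest case in [-1000, 1000] is x = 0:
x = 0: LHS = |0| = 0; 0 ≥ 0 — holds
Hence LHS − RHS is never negative, i.e. LHS ≥ RHS throughout, so the relation holds for every integer in [-1000, 1000].

No counterexample exists.

Answer: True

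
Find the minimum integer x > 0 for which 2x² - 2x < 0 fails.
Testing positive integers:
x = 1: LHS = 2·1² - 2·1 = 0; 0 < 0 — FAILS  ← smallest positive counterexample

Answer: x = 1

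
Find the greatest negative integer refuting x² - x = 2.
Testing negative integers from -1 downward:
x = -1: LHS = (-1)² - (-1) = 2; 2 = 2 — holds
x = -2: LHS = (-2)² - (-2) = 6; 6 = 2 — FAILS  ← closest negative counterexample to 0

Answer: x = -2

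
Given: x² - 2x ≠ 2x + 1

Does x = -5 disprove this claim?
Substitute x = -5 into the relation:
x = -5: LHS = (-5)² - 2·(-5) = 35, RHS = 2·(-5) + 1 = -9; 35 ≠ -9 — holds

The relation holds at x = -5, so it is not a counterexample.

Answer: No, x = -5 is not a counterexample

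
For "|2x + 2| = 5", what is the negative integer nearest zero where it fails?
Testing negative integers from -1 downward:
x = -1: LHS = |2·(-1) + 2| = |0| = 0; 0 = 5 — FAILS  ← closest negative counterexample to 0

Answer: x = -1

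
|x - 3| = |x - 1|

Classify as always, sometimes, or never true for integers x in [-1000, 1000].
Holds at x = 2: LHS = |2 - 3| = |-1| = 1, RHS = |2 - 1| = |1| = 1; 1 = 1 — holds
Fails at x = 0: LHS = |0 - 3| = |-3| = 3, RHS = |0 - 1| = |-1| = 1; 3 = 1 — FAILS
It is satisfied by some integers in the range but not all.

Answer: Sometimes true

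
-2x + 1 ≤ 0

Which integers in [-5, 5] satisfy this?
Holds for: {1, 2, 3, 4, 5}
Fails for: {-5, -4, -3, -2, -1, 0}

Answer: {1, 2, 3, 4, 5}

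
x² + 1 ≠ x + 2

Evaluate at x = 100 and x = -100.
x = 100: LHS = 100² + 1 = 10001, RHS = 100 + 2 = 102; 10001 ≠ 102 — holds
x = -100: LHS = (-100)² + 1 = 10001, RHS = (-100) + 2 = -98; 10001 ≠ -98 — holds

Answer: Yes, holds for both x = 100 and x = -100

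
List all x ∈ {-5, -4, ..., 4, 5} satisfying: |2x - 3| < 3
Holds for: {1, 2}
Fails for: {-5, -4, -3, -2, -1, 0, 3, 4, 5}

Answer: {1, 2}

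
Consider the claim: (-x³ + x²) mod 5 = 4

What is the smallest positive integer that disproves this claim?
Testing positive integers:
x = 1: LHS = (-1³ + 1²) mod 5 = 0 mod 5 = 0; 0 = 4 — FAILS  ← smallest positive counterexample

Answer: x = 1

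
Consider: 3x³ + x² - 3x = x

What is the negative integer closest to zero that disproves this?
Testing negative integers from -1 downward:
x = -1: LHS = 3·(-1)³ + (-1)² - 3·(-1) = 1; 1 = -1 — FAILS  ← closest negative counterexample to 0

Answer: x = -1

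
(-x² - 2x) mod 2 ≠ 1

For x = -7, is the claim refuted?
Substitute x = -7 into the relation:
x = -7: LHS = (-(-7)² - 2·(-7)) mod 2 = (-35) mod 2 = 1; 1 ≠ 1 — FAILS

Since the claim fails at x = -7, this value is a counterexample.

Answer: Yes, x = -7 is a counterexample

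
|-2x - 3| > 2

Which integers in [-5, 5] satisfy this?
Holds for: {-5, -4, -3, 0, 1, 2, 3, 4, 5}
Fails for: {-2, -1}

Answer: {-5, -4, -3, 0, 1, 2, 3, 4, 5}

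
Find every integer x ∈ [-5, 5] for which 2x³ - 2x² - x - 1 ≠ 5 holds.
Holds for: {-5, -4, -3, -2, -1, 0, 1, 3, 4, 5}
Fails for: {2}

Answer: {-5, -4, -3, -2, -1, 0, 1, 3, 4, 5}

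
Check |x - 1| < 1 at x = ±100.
x = 100: LHS = |100 - 1| = |99| = 99; 99 < 1 — FAILS
x = -100: LHS = |(-100) - 1| = |-101| = 101; 101 < 1 — FAILS

Answer: No, fails for both x = 100 and x = -100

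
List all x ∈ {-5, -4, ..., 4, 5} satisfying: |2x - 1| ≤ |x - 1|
Holds for: {0}
Fails for: {-5, -4, -3, -2, -1, 1, 2, 3, 4, 5}

Answer: {0}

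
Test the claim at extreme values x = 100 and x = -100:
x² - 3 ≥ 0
x = 100: LHS = 100² - 3 = 9997; 9997 ≥ 0 — holds
x = -100: LHS = (-100)² - 3 = 9997; 9997 ≥ 0 — holds

Answer: Yes, holds for both x = 100 and x = -100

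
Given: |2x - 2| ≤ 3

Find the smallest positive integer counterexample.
Testing positive integers:
x = 1: LHS = |2·1 - 2| = |0| = 0; 0 ≤ 3 — holds
x = 2: LHS = |2·2 - 2| = |2| = 2; 2 ≤ 3 — holds
x = 3: LHS = |2·3 - 2| = |4| = 4; 4 ≤ 3 — FAILS  ← smallest positive counterexample

Answer: x = 3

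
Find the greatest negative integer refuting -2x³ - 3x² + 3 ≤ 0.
Testing negative integers from -1 downward:
x = -1: LHS = -2·(-1)³ - 3·(-1)² + 3 = 2; 2 ≤ 0 — FAILS  ← closest negative counterexample to 0

Answer: x = -1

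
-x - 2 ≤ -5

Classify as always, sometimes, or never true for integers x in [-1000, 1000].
Holds at x = 3: LHS = -3 - 2 = -5; -5 ≤ -5 — holds
Fails at x = 0: LHS = -0 - 2 = -2; -2 ≤ -5 — FAILS
It is satisfied by some integers in the range but not all.

Answer: Sometimes true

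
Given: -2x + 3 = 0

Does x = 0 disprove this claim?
Substitute x = 0 into the relation:
x = 0: LHS = -2·0 + 3 = 3; 3 = 0 — FAILS

Since the claim fails at x = 0, this value is a counterexample.

Answer: Yes, x = 0 is a counterexample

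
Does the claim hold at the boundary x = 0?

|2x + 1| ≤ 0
x = 0: LHS = |2·0 + 1| = |1| = 1; 1 ≤ 0 — FAILS

The relation fails at x = 0, so x = 0 is a counterexample.

Answer: No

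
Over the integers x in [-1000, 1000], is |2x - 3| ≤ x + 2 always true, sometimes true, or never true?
Holds at x = 1: LHS = |2·1 - 3| = |-1| = 1, RHS = 1 + 2 = 3; 1 ≤ 3 — holds
Fails at x = 0: LHS = |2·0 - 3| = |-3| = 3, RHS = 0 + 2 = 2; 3 ≤ 2 — FAILS
It is satisfied by some integers in the range but not all.

Answer: Sometimes true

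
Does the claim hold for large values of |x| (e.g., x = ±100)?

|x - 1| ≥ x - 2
x = 100: LHS = |100 - 1| = |99| = 99, RHS = 100 - 2 = 98; 99 ≥ 98 — holds
x = -100: LHS = |(-100) - 1| = |-101| = 101, RHS = (-100) - 2 = -102; 101 ≥ -102 — holds

Answer: Yes, holds for both x = 100 and x = -100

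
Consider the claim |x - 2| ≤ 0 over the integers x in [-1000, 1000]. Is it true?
The claim fails at x = 0:
x = 0: LHS = |0 - 2| = |-2| = 2; 2 ≤ 0 — FAILS

Because a single integer refutes it, the statement is false.

Answer: False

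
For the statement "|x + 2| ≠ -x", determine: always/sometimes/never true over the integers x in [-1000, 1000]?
Holds at x = 0: LHS = |0 + 2| = |2| = 2, RHS = -0 = 0; 2 ≠ 0 — holds
Fails at x = -1: LHS = |(-1) + 2| = |1| = 1, RHS = -(-1) = 1; 1 ≠ 1 — FAILS
It is satisfied by some integers in the range but not all.

Answer: Sometimes true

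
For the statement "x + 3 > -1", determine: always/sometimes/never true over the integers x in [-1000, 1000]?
Holds at x = 0: LHS = 0 + 3 = 3; 3 > -1 — holds
Fails at x = -4: LHS = (-4) + 3 = -1; -1 > -1 — FAILS
It is satisfied by some integers in the range but not all.

Answer: Sometimes true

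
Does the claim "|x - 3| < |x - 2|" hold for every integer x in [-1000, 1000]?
The claim fails at x = 0:
x = 0: LHS = |0 - 3| = |-3| = 3, RHS = |0 - 2| = |-2| = 2; 3 < 2 — FAILS

Because a single integer refutes it, the statement is false.

Answer: False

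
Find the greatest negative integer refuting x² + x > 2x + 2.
Testing negative integers from -1 downward:
x = -1: LHS = (-1)² + (-1) = 0, RHS = 2·(-1) + 2 = 0; 0 > 0 — FAILS  ← closest negative counterexample to 0

Answer: x = -1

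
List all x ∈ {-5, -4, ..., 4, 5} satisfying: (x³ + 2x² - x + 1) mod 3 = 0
Holds for: {-5, -4, -2, -1, 1, 2, 4, 5}
Fails for: {-3, 0, 3}

Answer: {-5, -4, -2, -1, 1, 2, 4, 5}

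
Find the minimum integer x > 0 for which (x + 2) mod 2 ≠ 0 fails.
Testing positive integers:
x = 1: LHS = (1 + 2) mod 2 = 3 mod 2 = 1; 1 ≠ 0 — holds
x = 2: LHS = (2 + 2) mod 2 = 4 mod 2 = 0; 0 ≠ 0 — FAILS  ← smallest positive counterexample

Answer: x = 2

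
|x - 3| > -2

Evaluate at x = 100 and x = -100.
x = 100: LHS = |100 - 3| = |97| = 97; 97 > -2 — holds
x = -100: LHS = |(-100) - 3| = |-103| = 103; 103 > -2 — holds

Answer: Yes, holds for both x = 100 and x = -100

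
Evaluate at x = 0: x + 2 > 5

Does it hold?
x = 0: LHS = 0 + 2 = 2; 2 > 5 — FAILS

The relation fails at x = 0, so x = 0 is a counterexample.

Answer: No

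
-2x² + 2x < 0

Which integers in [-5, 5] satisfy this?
Holds for: {-5, -4, -3, -2, -1, 2, 3, 4, 5}
Fails for: {0, 1}

Answer: {-5, -4, -3, -2, -1, 2, 3, 4, 5}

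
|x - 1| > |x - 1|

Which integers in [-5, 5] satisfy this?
Over all integers in [-5, 5], LHS − RHS is largest at x = 0, where it equals 0:
x = 0: LHS = |0 - 1| = |-1| = 1, RHS = |0 - 1| = |-1| = 1; 1 > 1 — FAILS
At the ends of the range:
x = -5: LHS = |(-5) - 1| = |-6| = 6, RHS = |(-5) - 1| = |-6| = 6; 6 > 6 — FAILS
x = 5: LHS = |5 - 1| = |4| = 4, RHS = |5 - 1| = |4| = 4; 4 > 4 — FAILS
Hence LHS − RHS is never positive, i.e. LHS ≤ RHS throughout, so the claimed relation (>) fails for every integer in [-5, 5].

Answer: None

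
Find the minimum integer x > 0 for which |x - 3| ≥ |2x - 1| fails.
Testing positive integers:
x = 1: LHS = |1 - 3| = |-2| = 2, RHS = |2·1 - 1| = |1| = 1; 2 ≥ 1 — holds
x = 2: LHS = |2 - 3| = |-1| = 1, RHS = |2·2 - 1| = |3| = 3; 1 ≥ 3 — FAILS  ← smallest positive counterexample

Answer: x = 2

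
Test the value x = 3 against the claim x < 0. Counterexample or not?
Substitute x = 3 into the relation:
x = 3: 3 < 0 — FAILS

Since the claim fails at x = 3, this value is a counterexample.

Answer: Yes, x = 3 is a counterexample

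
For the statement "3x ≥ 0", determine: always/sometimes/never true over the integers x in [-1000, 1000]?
Holds at x = 0: LHS = 3·0 = 0; 0 ≥ 0 — holds
Fails at x = -1: LHS = 3·(-1) = -3; -3 ≥ 0 — FAILS
It is satisfied by some integers in the range but not all.

Answer: Sometimes true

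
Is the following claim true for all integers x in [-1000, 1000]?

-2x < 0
The claim fails at x = 0:
x = 0: LHS = -2·0 = 0; 0 < 0 — FAILS

Because a single integer refutes it, the statement is false.

Answer: False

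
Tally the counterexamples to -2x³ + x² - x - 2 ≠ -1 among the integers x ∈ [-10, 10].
Track d = LHS − RHS over the integers in [-10, 10]. Equality would need d = 0, but d changes sign only between consecutive integers, jumping over 0:
x = -1: LHS = -2·(-1)³ + (-1)² - (-1) - 2 = 2; 2 ≠ -1 — holds  (d = 3)
x = 0: LHS = -2·0³ + 0² - 0 - 2 = -2; -2 ≠ -1 — holds  (d = -1)
Away from these crossings d keeps a constant sign, and checking every integer in [-10, 10] confirms d ≠ 0 throughout. Hence the two sides are never equal, so the relation holds for every integer in [-10, 10].

No counterexample appears in that range.

Answer: 0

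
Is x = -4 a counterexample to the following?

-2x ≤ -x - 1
Substitute x = -4 into the relation:
x = -4: LHS = -2·(-4) = 8, RHS = -(-4) - 1 = 3; 8 ≤ 3 — FAILS

Since the claim fails at x = -4, this value is a counterexample.

Answer: Yes, x = -4 is a counterexample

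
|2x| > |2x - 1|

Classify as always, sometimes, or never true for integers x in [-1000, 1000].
Holds at x = 1: LHS = |2·1| = |2| = 2, RHS = |2·1 - 1| = |1| = 1; 2 > 1 — holds
Fails at x = 0: LHS = |2·0| = |0| = 0, RHS = |2·0 - 1| = |-1| = 1; 0 > 1 — FAILS
It is satisfied by some integers in the range but not all.

Answer: Sometimes true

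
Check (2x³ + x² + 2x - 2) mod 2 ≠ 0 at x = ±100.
x = 100: LHS = (2·100³ + 100² + 2·100 - 2) mod 2 = 2010198 mod 2 = 0; 0 ≠ 0 — FAILS
x = -100: LHS = (2·(-100)³ + (-100)² + 2·(-100) - 2) mod 2 = (-1990202) mod 2 = 0; 0 ≠ 0 — FAILS

Answer: No, fails for both x = 100 and x = -100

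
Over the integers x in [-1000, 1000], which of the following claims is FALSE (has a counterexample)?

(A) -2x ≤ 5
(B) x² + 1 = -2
(A) x = -3: LHS = -2·(-3) = 6; 6 ≤ 5 — FAILS
(B) x = 0: LHS = 0² + 1 = 1; 1 = -2 — FAILS

Answer: Both A and B are false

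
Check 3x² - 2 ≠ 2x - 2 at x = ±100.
x = 100: LHS = 3·100² - 2 = 29998, RHS = 2·100 - 2 = 198; 29998 ≠ 198 — holds
x = -100: LHS = 3·(-100)² - 2 = 29998, RHS = 2·(-100) - 2 = -202; 29998 ≠ -202 — holds

Answer: Yes, holds for both x = 100 and x = -100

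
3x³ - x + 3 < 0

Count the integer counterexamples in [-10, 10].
Counterexamples in [-10, 10]: {-1, 0, 1, 2, 3, 4, 5, 6, 7, 8, 9, 10}.

Counting them gives 12 values.

Answer: 12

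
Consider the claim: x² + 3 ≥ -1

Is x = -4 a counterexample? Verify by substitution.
Substitute x = -4 into the relation:
x = -4: LHS = (-4)² + 3 = 19; 19 ≥ -1 — holds

The relation holds at x = -4, so it is not a counterexample.

Answer: No, x = -4 is not a counterexample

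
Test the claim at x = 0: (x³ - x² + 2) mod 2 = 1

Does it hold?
x = 0: LHS = (0³ - 0² + 2) mod 2 = 2 mod 2 = 0; 0 = 1 — FAILS

The relation fails at x = 0, so x = 0 is a counterexample.

Answer: No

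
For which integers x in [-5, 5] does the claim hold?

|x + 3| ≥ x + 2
Over all integers in [-5, 5], LHS − RHS is smallest at x = 0, where it equals 1:
x = 0: LHS = |0 + 3| = |3| = 3, RHS = 0 + 2 = 2; 3 ≥ 2 — holds
At the ends of the range:
x = -5: LHS = |(-5) + 3| = |-2| = 2, RHS = (-5) + 2 = -3; 2 ≥ -3 — holds
x = 5: LHS = |5 + 3| = |8| = 8, RHS = 5 + 2 = 7; 8 ≥ 7 — holds
Hence LHS − RHS is never negative, i.e. LHS ≥ RHS throughout, so the relation holds for every integer in [-5, 5].

Answer: All integers in [-5, 5]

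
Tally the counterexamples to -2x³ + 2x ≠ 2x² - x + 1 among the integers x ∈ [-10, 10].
Track d = LHS − RHS over the integers in [-10, 10]. Equality would need d = 0, but d changes sign only between consecutive integers, jumping over 0:
x = -2: LHS = -2·(-2)³ + 2·(-2) = 12, RHS = 2·(-2)² - (-2) + 1 = 11; 12 ≠ 11 — holds  (d = 1)
x = -1: LHS = -2·(-1)³ + 2·(-1) = 0, RHS = 2·(-1)² - (-1) + 1 = 4; 0 ≠ 4 — holds  (d = -4)
Away from these crossings d keeps a constant sign, and checking every integer in [-10, 10] confirms d ≠ 0 throughout. Hence the two sides are never equal, so the relation holds for every integer in [-10, 10].

No counterexample appears in that range.

Answer: 0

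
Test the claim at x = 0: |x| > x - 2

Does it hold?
x = 0: LHS = |0| = 0, RHS = 0 - 2 = -2; 0 > -2 — holds

The relation is satisfied at x = 0.

Answer: Yes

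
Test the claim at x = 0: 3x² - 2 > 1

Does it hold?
x = 0: LHS = 3·0² - 2 = -2; -2 > 1 — FAILS

The relation fails at x = 0, so x = 0 is a counterexample.

Answer: No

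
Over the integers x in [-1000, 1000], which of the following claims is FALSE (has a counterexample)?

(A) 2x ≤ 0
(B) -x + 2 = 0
(A) x = 1: LHS = 2·1 = 2; 2 ≤ 0 — FAILS
(B) x = 0: LHS = -0 + 2 = 2; 2 = 0 — FAILS

Answer: Both A and B are false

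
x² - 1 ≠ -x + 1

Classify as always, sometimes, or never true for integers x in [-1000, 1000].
Holds at x = 0: LHS = 0² - 1 = -1, RHS = -0 + 1 = 1; -1 ≠ 1 — holds
Fails at x = 1: LHS = 1² - 1 = 0, RHS = -1 + 1 = 0; 0 ≠ 0 — FAILS
It is satisfied by some integers in the range but not all.

Answer: Sometimes true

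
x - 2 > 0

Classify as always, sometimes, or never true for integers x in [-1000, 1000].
Holds at x = 3: LHS = 3 - 2 = 1; 1 > 0 — holds
Fails at x = 0: LHS = 0 - 2 = -2; -2 > 0 — FAILS
It is satisfied by some integers in the range but not all.

Answer: Sometimes true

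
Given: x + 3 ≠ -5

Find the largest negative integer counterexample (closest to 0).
Testing negative integers from -1 downward:
(x = -1 through x = -2 all satisfy the relation; showing from x = -3.)
x = -3: LHS = (-3) + 3 = 0; 0 ≠ -5 — holds
x = -4: LHS = (-4) + 3 = -1; -1 ≠ -5 — holds
x = -5: LHS = (-5) + 3 = -2; -2 ≠ -5 — holds
x = -6: LHS = (-6) + 3 = -3; -3 ≠ -5 — holds
x = -7: LHS = (-7) + 3 = -4; -4 ≠ -5 — holds
x = -8: LHS = (-8) + 3 = -5; -5 ≠ -5 — FAILS  ← closest negative counterexample to 0

Answer: x = -8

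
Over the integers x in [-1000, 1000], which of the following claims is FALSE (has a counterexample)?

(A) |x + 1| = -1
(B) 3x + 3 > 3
(A) x = 0: LHS = |0 + 1| = |1| = 1; 1 = -1 — FAILS
(B) x = 0: LHS = 3·0 + 3 = 3; 3 > 3 — FAILS

Answer: Both A and B are false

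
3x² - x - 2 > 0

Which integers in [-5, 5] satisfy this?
Holds for: {-5, -4, -3, -2, -1, 2, 3, 4, 5}
Fails for: {0, 1}

Answer: {-5, -4, -3, -2, -1, 2, 3, 4, 5}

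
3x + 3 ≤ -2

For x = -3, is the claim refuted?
Substitute x = -3 into the relation:
x = -3: LHS = 3·(-3) + 3 = -6; -6 ≤ -2 — holds

The claim holds here, so x = -3 is not a counterexample. (A counterexample exists elsewhere, e.g. x = 0.)

Answer: No, x = -3 is not a counterexample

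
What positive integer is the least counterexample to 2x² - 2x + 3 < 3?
Testing positive integers:
x = 1: LHS = 2·1² - 2·1 + 3 = 3; 3 < 3 — FAILS  ← smallest positive counterexample

Answer: x = 1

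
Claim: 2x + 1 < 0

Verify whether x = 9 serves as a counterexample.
Substitute x = 9 into the relation:
x = 9: LHS = 2·9 + 1 = 19; 19 < 0 — FAILS

Since the claim fails at x = 9, this value is a counterexample.

Answer: Yes, x = 9 is a counterexample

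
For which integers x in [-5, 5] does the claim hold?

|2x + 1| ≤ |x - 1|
Holds for: {-2, -1, 0}
Fails for: {-5, -4, -3, 1, 2, 3, 4, 5}

Answer: {-2, -1, 0}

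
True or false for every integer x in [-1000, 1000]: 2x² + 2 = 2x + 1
The claim fails at x = 0:
x = 0: LHS = 2·0² + 2 = 2, RHS = 2·0 + 1 = 1; 2 = 1 — FAILS

Because a single integer refutes it, the statement is false.

Answer: False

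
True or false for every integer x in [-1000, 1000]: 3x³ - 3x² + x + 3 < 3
The claim fails at x = 0:
x = 0: LHS = 3·0³ - 3·0² + 0 + 3 = 3; 3 < 3 — FAILS

Because a single integer refutes it, the statement is false.

Answer: False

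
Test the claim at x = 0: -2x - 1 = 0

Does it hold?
x = 0: LHS = -2·0 - 1 = -1; -1 = 0 — FAILS

The relation fails at x = 0, so x = 0 is a counterexample.

Answer: No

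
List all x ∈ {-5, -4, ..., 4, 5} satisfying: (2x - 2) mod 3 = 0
Holds for: {-5, -2, 1, 4}
Fails for: {-4, -3, -1, 0, 2, 3, 5}

Answer: {-5, -2, 1, 4}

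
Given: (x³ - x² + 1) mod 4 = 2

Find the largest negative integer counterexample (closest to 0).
Testing negative integers from -1 downward:
x = -1: LHS = ((-1)³ - (-1)² + 1) mod 4 = (-1) mod 4 = 3; 3 = 2 — FAILS  ← closest negative counterexample to 0

Answer: x = -1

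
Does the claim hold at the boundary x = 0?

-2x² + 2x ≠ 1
x = 0: LHS = -2·0² + 2·0 = 0; 0 ≠ 1 — holds

The relation is satisfied at x = 0.

Answer: Yes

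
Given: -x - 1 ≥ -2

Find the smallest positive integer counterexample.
Testing positive integers:
x = 1: LHS = -1 - 1 = -2; -2 ≥ -2 — holds
x = 2: LHS = -2 - 1 = -3; -3 ≥ -2 — FAILS  ← smallest positive counterexample

Answer: x = 2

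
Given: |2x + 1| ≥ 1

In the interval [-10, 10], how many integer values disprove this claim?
Over all integers in [-10, 10], LHS − RHS is smallest at x = 0, where it equals 0:
x = 0: LHS = |2·0 + 1| = |1| = 1; 1 ≥ 1 — holds
At the ends of the range:
x = -10: LHS = |2·(-10) + 1| = |-19| = 19; 19 ≥ 1 — holds
x = 10: LHS = |2·10 + 1| = |21| = 21; 21 ≥ 1 — holds
Hence LHS − RHS is never negative, i.e. LHS ≥ RHS throughout, so the relation holds for every integer in [-10, 10].

No counterexample appears in that range.

Answer: 0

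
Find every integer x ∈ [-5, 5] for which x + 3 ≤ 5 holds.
Holds for: {-5, -4, -3, -2, -1, 0, 1, 2}
Fails for: {3, 4, 5}

Answer: {-5, -4, -3, -2, -1, 0, 1, 2}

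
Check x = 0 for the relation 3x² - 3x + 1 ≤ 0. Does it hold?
x = 0: LHS = 3·0² - 3·0 + 1 = 1; 1 ≤ 0 — FAILS

The relation fails at x = 0, so x = 0 is a counterexample.

Answer: No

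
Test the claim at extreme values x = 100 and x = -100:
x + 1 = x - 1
x = 100: LHS = 100 + 1 = 101, RHS = 100 - 1 = 99; 101 = 99 — FAILS
x = -100: LHS = (-100) + 1 = -99, RHS = (-100) - 1 = -101; -99 = -101 — FAILS

Answer: No, fails for both x = 100 and x = -100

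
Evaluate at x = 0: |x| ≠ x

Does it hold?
x = 0: LHS = |0| = 0; 0 ≠ 0 — FAILS

The relation fails at x = 0, so x = 0 is a counterexample.

Answer: No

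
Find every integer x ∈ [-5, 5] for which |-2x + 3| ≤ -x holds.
Over all integers in [-5, 5], LHS − RHS is smallest at x = 1, where it equals 2:
x = 1: LHS = |-2·1 + 3| = |1| = 1; 1 ≤ -1 — FAILS
At the ends of the range:
x = -5: LHS = |-2·(-5) + 3| = |13| = 13, RHS = -(-5) = 5; 13 ≤ 5 — FAILS
x = 5: LHS = |-2·5 + 3| = |-7| = 7; 7 ≤ -5 — FAILS
Hence LHS − RHS is never zero or negative, i.e. LHS > RHS throughout, so the claimed relation (≤) fails for every integer in [-5, 5].

Answer: None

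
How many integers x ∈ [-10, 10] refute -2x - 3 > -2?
Counterexamples in [-10, 10]: {0, 1, 2, 3, 4, 5, 6, 7, 8, 9, 10}.

Counting them gives 11 values.

Answer: 11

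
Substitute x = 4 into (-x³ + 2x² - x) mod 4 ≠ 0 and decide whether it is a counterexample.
Substitute x = 4 into the relation:
x = 4: LHS = (-4³ + 2·4² - 4) mod 4 = (-36) mod 4 = 0; 0 ≠ 0 — FAILS

Since the claim fails at x = 4, this value is a counterexample.

Answer: Yes, x = 4 is a counterexample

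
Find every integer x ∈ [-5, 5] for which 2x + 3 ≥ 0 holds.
Holds for: {-1, 0, 1, 2, 3, 4, 5}
Fails for: {-5, -4, -3, -2}

Answer: {-1, 0, 1, 2, 3, 4, 5}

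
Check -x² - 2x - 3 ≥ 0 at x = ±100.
x = 100: LHS = -100² - 2·100 - 3 = -10203; -10203 ≥ 0 — FAILS
x = -100: LHS = -(-100)² - 2·(-100) - 3 = -9803; -9803 ≥ 0 — FAILS

Answer: No, fails for both x = 100 and x = -100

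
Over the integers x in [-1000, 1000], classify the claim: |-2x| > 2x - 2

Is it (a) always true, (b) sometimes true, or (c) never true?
Over all integers in [-1000, 1000], LHS − RHS is smallest at x = 0, where it equals 2:
x = 0: LHS = |-2·0| = |0| = 0, RHS = 2·0 - 2 = -2; 0 > -2 — holds
At the ends of the range:
x = -1000: LHS = |-2·(-1000)| = |2000| = 2000, RHS = 2·(-1000) - 2 = -2002; 2000 > -2002 — holds
x = 1000: LHS = |-2·1000| = |-2000| = 2000, RHS = 2·1000 - 2 = 1998; 2000 > 1998 — holds
Hence LHS − RHS is never zero or negative, i.e. LHS > RHS throughout, so the relation holds for every integer in [-1000, 1000].

No counterexample exists.

Answer: Always true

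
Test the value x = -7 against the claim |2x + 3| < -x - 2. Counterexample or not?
Substitute x = -7 into the relation:
x = -7: LHS = |2·(-7) + 3| = |-11| = 11, RHS = -(-7) - 2 = 5; 11 < 5 — FAILS

Since the claim fails at x = -7, this value is a counterexample.

Answer: Yes, x = -7 is a counterexample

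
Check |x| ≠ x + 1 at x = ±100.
x = 100: LHS = |100| = 100, RHS = 100 + 1 = 101; 100 ≠ 101 — holds
x = -100: LHS = |-100| = 100, RHS = (-100) + 1 = -99; 100 ≠ -99 — holds

Answer: Yes, holds for both x = 100 and x = -100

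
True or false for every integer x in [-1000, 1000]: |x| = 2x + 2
The claim fails at x = 0:
x = 0: LHS = |0| = 0, RHS = 2·0 + 2 = 2; 0 = 2 — FAILS

Because a single integer refutes it, the statement is false.

Answer: False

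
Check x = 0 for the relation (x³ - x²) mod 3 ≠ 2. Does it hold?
x = 0: LHS = (0³ - 0²) mod 3 = 0 mod 3 = 0; 0 ≠ 2 — holds

The relation is satisfied at x = 0.

Answer: Yes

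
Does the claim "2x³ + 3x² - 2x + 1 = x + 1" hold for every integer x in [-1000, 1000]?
The claim fails at x = 1:
x = 1: LHS = 2·1³ + 3·1² - 2·1 + 1 = 4, RHS = 1 + 1 = 2; 4 = 2 — FAILS

Because a single integer refutes it, the statement is false.

Answer: False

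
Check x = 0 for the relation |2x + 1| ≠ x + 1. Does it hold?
x = 0: LHS = |2·0 + 1| = |1| = 1, RHS = 0 + 1 = 1; 1 ≠ 1 — FAILS

The relation fails at x = 0, so x = 0 is a counterexample.

Answer: No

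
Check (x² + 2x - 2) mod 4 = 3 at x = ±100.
x = 100: LHS = (100² + 2·100 - 2) mod 4 = 10198 mod 4 = 2; 2 = 3 — FAILS
x = -100: LHS = ((-100)² + 2·(-100) - 2) mod 4 = 9798 mod 4 = 2; 2 = 3 — FAILS

Answer: No, fails for both x = 100 and x = -100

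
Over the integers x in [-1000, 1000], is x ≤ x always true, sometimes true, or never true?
Over all integers in [-1000, 1000], LHS − RHS is largest at x = 0, where it equals 0:
x = 0: 0 ≤ 0 — holds
At the ends of the range:
x = -1000: -1000 ≤ -1000 — holds
x = 1000: 1000 ≤ 1000 — holds
Hence LHS − RHS is never positive, i.e. LHS ≤ RHS throughout, so the relation holds for every integer in [-1000, 1000].

No counterexample exists.

Answer: Always true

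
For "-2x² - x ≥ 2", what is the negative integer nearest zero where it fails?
Testing negative integers from -1 downward:
x = -1: LHS = -2·(-1)² - (-1) = -1; -1 ≥ 2 — FAILS  ← closest negative counterexample to 0

Answer: x = -1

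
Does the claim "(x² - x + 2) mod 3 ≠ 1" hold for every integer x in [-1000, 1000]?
The claim fails at x = -1:
x = -1: LHS = ((-1)² - (-1) + 2) mod 3 = 4 mod 3 = 1; 1 ≠ 1 — FAILS

Because a single integer refutes it, the statement is false.

Answer: False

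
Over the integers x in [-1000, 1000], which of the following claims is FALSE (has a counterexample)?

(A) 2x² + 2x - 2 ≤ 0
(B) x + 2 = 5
(A) x = 1: LHS = 2·1² + 2·1 - 2 = 2; 2 ≤ 0 — FAILS
(B) x = 0: LHS = 0 + 2 = 2; 2 = 5 — FAILS

Answer: Both A and B are false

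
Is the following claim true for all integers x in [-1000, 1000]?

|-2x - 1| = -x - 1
The claim fails at x = 0:
x = 0: LHS = |-2·0 - 1| = |-1| = 1, RHS = -0 - 1 = -1; 1 = -1 — FAILS

Because a single integer refutes it, the statement is false.

Answer: False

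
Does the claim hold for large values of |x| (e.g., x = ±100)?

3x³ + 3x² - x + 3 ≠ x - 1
x = 100: LHS = 3·100³ + 3·100² - 100 + 3 = 3029903, RHS = 100 - 1 = 99; 3029903 ≠ 99 — holds
x = -100: LHS = 3·(-100)³ + 3·(-100)² - (-100) + 3 = -2969897, RHS = (-100) - 1 = -101; -2969897 ≠ -101 — holds

Answer: Yes, holds for both x = 100 and x = -100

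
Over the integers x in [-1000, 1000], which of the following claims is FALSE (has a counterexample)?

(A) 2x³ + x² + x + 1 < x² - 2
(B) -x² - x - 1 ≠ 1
(A) x = 0: LHS = 2·0³ + 0² + 0 + 1 = 1, RHS = 0² - 2 = -2; 1 < -2 — FAILS

(B) Over all integers in [-1000, 1000], LHS − RHS is always negative; it is closest to 0 at x = 0, where it equals -2:
x = 0: LHS = -0² - 0 - 1 = -1; -1 ≠ 1 — holds
At the ends of the range:
x = -1000: LHS = -(-1000)² - (-1000) - 1 = -999001; -999001 ≠ 1 — holds
x = 1000: LHS = -1000² - 1000 - 1 = -1001001; -1001001 ≠ 1 — holds
Hence LHS − RHS is never 0, i.e. the two sides are never equal, so the relation holds for every integer in [-1000, 1000].

Only (A) has a counterexample.

Answer: A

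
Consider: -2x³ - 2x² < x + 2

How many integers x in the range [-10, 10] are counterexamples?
Counterexamples in [-10, 10]: {-10, -9, -8, -7, -6, -5, -4, -3, -2}.

Counting them gives 9 values.

Answer: 9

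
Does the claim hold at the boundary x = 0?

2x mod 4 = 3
x = 0: LHS = (2·0) mod 4 = 0 mod 4 = 0; 0 = 3 — FAILS

The relation fails at x = 0, so x = 0 is a counterexample.

Answer: No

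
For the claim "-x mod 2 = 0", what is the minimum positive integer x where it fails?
Testing positive integers:
x = 1: LHS = (-1) mod 2 = 1; 1 = 0 — FAILS  ← smallest positive counterexample

Answer: x = 1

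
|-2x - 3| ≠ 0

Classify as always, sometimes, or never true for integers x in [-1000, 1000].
Over all integers in [-1000, 1000], LHS − RHS is always positive; it is smallest at x = -1, where it equals 1:
x = -1: LHS = |-2·(-1) - 3| = |-1| = 1; 1 ≠ 0 — holds
At the ends of the range:
x = -1000: LHS = |-2·(-1000) - 3| = |1997| = 1997; 1997 ≠ 0 — holds
x = 1000: LHS = |-2·1000 - 3| = |-2003| = 2003; 2003 ≠ 0 — holds
Hence LHS − RHS is never 0, i.e. the two sides are never equal, so the relation holds for every integer in [-1000, 1000].

No counterexample exists.

Answer: Always true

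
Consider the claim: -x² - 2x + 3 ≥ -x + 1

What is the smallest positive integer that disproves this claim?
Testing positive integers:
x = 1: LHS = -1² - 2·1 + 3 = 0, RHS = -1 + 1 = 0; 0 ≥ 0 — holds
x = 2: LHS = -2² - 2·2 + 3 = -5, RHS = -2 + 1 = -1; -5 ≥ -1 — FAILS  ← smallest positive counterexample

Answer: x = 2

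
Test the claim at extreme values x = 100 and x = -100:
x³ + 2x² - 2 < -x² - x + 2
x = 100: LHS = 100³ + 2·100² - 2 = 1019998, RHS = -100² - 100 + 2 = -10098; 1019998 < -10098 — FAILS
x = -100: LHS = (-100)³ + 2·(-100)² - 2 = -980002, RHS = -(-100)² - (-100) + 2 = -9898; -980002 < -9898 — holds

Answer: Partially: fails for x = 100, holds for x = -100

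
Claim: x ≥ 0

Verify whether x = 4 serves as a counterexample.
Substitute x = 4 into the relation:
x = 4: 4 ≥ 0 — holds

The claim holds here, so x = 4 is not a counterexample. (A counterexample exists elsewhere, e.g. x = -1.)

Answer: No, x = 4 is not a counterexample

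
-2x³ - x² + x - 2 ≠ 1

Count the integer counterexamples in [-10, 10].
Track d = LHS − RHS over the integers in [-10, 10]. Equality would need d = 0, but d changes sign only between consecutive integers, jumping over 0:
x = -2: LHS = -2·(-2)³ - (-2)² + (-2) - 2 = 8; 8 ≠ 1 — holds  (d = 7)
x = -1: LHS = -2·(-1)³ - (-1)² + (-1) - 2 = -2; -2 ≠ 1 — holds  (d = -3)
Away from these crossings d keeps a constant sign, and checking every integer in [-10, 10] confirms d ≠ 0 throughout. Hence the two sides are never equal, so the relation holds for every integer in [-10, 10].

No counterexample appears in that range.

Answer: 0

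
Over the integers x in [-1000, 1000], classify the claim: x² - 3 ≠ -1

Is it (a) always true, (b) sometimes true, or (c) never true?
Track d = LHS − RHS over the integers in [-1000, 1000]. Equality would need d = 0, but d changes sign only between consecutive integers, jumping over 0:
x = -2: LHS = (-2)² - 3 = 1; 1 ≠ -1 — holds  (d = 2)
x = -1: LHS = (-1)² - 3 = -2; -2 ≠ -1 — holds  (d = -1)
x = 1: LHS = 1² - 3 = -2; -2 ≠ -1 — holds  (d = -1)
x = 2: LHS = 2² - 3 = 1; 1 ≠ -1 — holds  (d = 2)
Away from these crossings d keeps a constant sign, and checking every integer in [-1000, 1000] confirms d ≠ 0 throughout. Hence the two sides are never equal, so the relation holds for every integer in [-1000, 1000].

No counterexample exists.

Answer: Always true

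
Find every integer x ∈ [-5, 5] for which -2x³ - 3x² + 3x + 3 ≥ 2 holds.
Holds for: {-5, -4, -3, 0}
Fails for: {-2, -1, 1, 2, 3, 4, 5}

Answer: {-5, -4, -3, 0}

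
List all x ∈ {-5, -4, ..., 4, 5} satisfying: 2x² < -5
Over all integers in [-5, 5], LHS − RHS is smallest at x = 0, where it equals 5:
x = 0: LHS = 2·0² = 0; 0 < -5 — FAILS
At the ends of the range:
x = -5: LHS = 2·(-5)² = 50; 50 < -5 — FAILS
x = 5: LHS = 2·5² = 50; 50 < -5 — FAILS
Hence LHS − RHS is never negative, i.e. LHS ≥ RHS throughout, so the claimed relation (<) fails for every integer in [-5, 5].

Answer: None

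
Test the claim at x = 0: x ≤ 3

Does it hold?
x = 0: 0 ≤ 3 — holds

The relation is satisfied at x = 0.

Answer: Yes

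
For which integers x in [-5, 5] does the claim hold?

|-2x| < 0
An absolute value is never negative, so the left side is ≥ 0 for every x, while the right side is 0. Tightest case in [-5, 5] is x = 0:
x = 0: LHS = |-2·0| = |0| = 0; 0 < 0 — FAILS
Hence LHS − RHS is never negative, i.e. LHS ≥ RHS throughout, so the claimed relation (<) fails for every integer in [-5, 5].

Answer: None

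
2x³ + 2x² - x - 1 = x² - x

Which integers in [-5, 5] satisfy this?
Track d = LHS − RHS over the integers in [-5, 5]. Equality would need d = 0, but d changes sign only between consecutive integers, jumping over 0:
x = 0: LHS = 2·0³ + 2·0² - 0 - 1 = -1, RHS = 0² - 0 = 0; -1 = 0 — FAILS  (d = -1)
x = 1: LHS = 2·1³ + 2·1² - 1 - 1 = 2, RHS = 1² - 1 = 0; 2 = 0 — FAILS  (d = 2)
Away from these crossings d keeps a constant sign, and checking every integer in [-5, 5] confirms d ≠ 0 throughout. Hence the two sides are never equal, so the claimed relation (=) fails for every integer in [-5, 5].

Answer: None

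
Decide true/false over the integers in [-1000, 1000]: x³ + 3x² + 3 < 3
The claim fails at x = 0:
x = 0: LHS = 0³ + 3·0² + 3 = 3; 3 < 3 — FAILS

Because a single integer refutes it, the statement is false.

Answer: False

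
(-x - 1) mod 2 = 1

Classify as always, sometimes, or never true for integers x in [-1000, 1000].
Holds at x = 0: LHS = (-0 - 1) mod 2 = (-1) mod 2 = 1; 1 = 1 — holds
Fails at x = 1: LHS = (-1 - 1) mod 2 = (-2) mod 2 = 0; 0 = 1 — FAILS
It is satisfied by some integers in the range but not all.

Answer: Sometimes true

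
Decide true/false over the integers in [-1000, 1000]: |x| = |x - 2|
The claim fails at x = 0:
x = 0: LHS = |0| = 0, RHS = |0 - 2| = |-2| = 2; 0 = 2 — FAILS

Because a single integer refutes it, the statement is false.

Answer: False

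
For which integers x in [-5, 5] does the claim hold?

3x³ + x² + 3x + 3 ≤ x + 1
Holds for: {-5, -4, -3, -2, -1}
Fails for: {0, 1, 2, 3, 4, 5}

Answer: {-5, -4, -3, -2, -1}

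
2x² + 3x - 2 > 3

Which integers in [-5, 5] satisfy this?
Holds for: {-5, -4, -3, 2, 3, 4, 5}
Fails for: {-2, -1, 0, 1}

Answer: {-5, -4, -3, 2, 3, 4, 5}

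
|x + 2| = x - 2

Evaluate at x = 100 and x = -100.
x = 100: LHS = |100 + 2| = |102| = 102, RHS = 100 - 2 = 98; 102 = 98 — FAILS
x = -100: LHS = |(-100) + 2| = |-98| = 98, RHS = (-100) - 2 = -102; 98 = -102 — FAILS

Answer: No, fails for both x = 100 and x = -100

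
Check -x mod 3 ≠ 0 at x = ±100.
x = 100: LHS = (-100) mod 3 = 2; 2 ≠ 0 — holds
x = -100: LHS = (-(-100)) mod 3 = 100 mod 3 = 1; 1 ≠ 0 — holds

Answer: Yes, holds for both x = 100 and x = -100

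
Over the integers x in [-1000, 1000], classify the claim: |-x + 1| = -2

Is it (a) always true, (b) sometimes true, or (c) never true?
An absolute value is never negative, so the left side is ≥ 0 for every x, while the right side is -2. Tightest case in [-1000, 1000] is x = 1:
x = 1: LHS = |-1 + 1| = |0| = 0; 0 = -2 — FAILS
Hence LHS − RHS is never 0, i.e. the two sides are never equal, so the claimed relation (=) fails for every integer in [-1000, 1000].

No integer in the range satisfies it.

Answer: Never true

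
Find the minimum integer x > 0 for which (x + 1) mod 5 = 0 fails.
Testing positive integers:
x = 1: LHS = (1 + 1) mod 5 = 2 mod 5 = 2; 2 = 0 — FAILS  ← smallest positive counterexample

Answer: x = 1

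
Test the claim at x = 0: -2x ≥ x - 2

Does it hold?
x = 0: LHS = -2·0 = 0, RHS = 0 - 2 = -2; 0 ≥ -2 — holds

The relation is satisfied at x = 0.

Answer: Yes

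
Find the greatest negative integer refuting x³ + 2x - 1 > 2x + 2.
Testing negative integers from -1 downward:
x = -1: LHS = (-1)³ + 2·(-1) - 1 = -4, RHS = 2·(-1) + 2 = 0; -4 > 0 — FAILS  ← closest negative counterexample to 0

Answer: x = -1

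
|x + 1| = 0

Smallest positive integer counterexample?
Testing positive integers:
x = 1: LHS = |1 + 1| = |2| = 2; 2 = 0 — FAILS  ← smallest positive counterexample

Answer: x = 1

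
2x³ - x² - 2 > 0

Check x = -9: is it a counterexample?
Substitute x = -9 into the relation:
x = -9: LHS = 2·(-9)³ - (-9)² - 2 = -1541; -1541 > 0 — FAILS

Since the claim fails at x = -9, this value is a counterexample.

Answer: Yes, x = -9 is a counterexample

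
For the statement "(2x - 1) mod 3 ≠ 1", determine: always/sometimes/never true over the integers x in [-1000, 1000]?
Holds at x = 0: LHS = (2·0 - 1) mod 3 = (-1) mod 3 = 2; 2 ≠ 1 — holds
Fails at x = 1: LHS = (2·1 - 1) mod 3 = 1 mod 3 = 1; 1 ≠ 1 — FAILS
It is satisfied by some integers in the range but not all.

Answer: Sometimes true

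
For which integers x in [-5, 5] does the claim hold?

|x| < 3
Holds for: {-2, -1, 0, 1, 2}
Fails for: {-5, -4, -3, 3, 4, 5}

Answer: {-2, -1, 0, 1, 2}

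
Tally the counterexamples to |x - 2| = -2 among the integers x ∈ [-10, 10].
Counterexamples in [-10, 10]: {-10, -9, -8, -7, -6, -5, -4, -3, -2, -1, 0, 1, 2, 3, 4, 5, 6, 7, 8, 9, 10}.

Counting them gives 21 values.

Answer: 21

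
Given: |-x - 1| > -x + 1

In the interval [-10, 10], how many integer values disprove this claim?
Counterexamples in [-10, 10]: {-10, -9, -8, -7, -6, -5, -4, -3, -2, -1, 0}.

Counting them gives 11 values.

Answer: 11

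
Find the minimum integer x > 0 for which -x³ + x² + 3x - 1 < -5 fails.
Testing positive integers:
x = 1: LHS = -1³ + 1² + 3·1 - 1 = 2; 2 < -5 — FAILS  ← smallest positive counterexample

Answer: x = 1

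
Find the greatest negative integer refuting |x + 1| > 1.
Testing negative integers from -1 downward:
x = -1: LHS = |(-1) + 1| = |0| = 0; 0 > 1 — FAILS  ← closest negative counterexample to 0

Answer: x = -1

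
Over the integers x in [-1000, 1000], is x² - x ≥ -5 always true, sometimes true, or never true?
Over all integers in [-1000, 1000], LHS − RHS is smallest at x = 0, where it equals 5:
x = 0: LHS = 0² - 0 = 0; 0 ≥ -5 — holds
At the ends of the range:
x = -1000: LHS = (-1000)² - (-1000) = 1001000; 1001000 ≥ -5 — holds
x = 1000: LHS = 1000² - 1000 = 999000; 999000 ≥ -5 — holds
Hence LHS − RHS is never negative, i.e. LHS ≥ RHS throughout, so the relation holds for every integer in [-1000, 1000].

No counterexample exists.

Answer: Always true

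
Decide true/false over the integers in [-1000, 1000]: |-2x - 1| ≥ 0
An absolute value is never negative, so the left side is ≥ 0 for every x, while the right side is 0. Tightest case in [-1000, 1000] is x = 0:
x = 0: LHS = |-2·0 - 1| = |-1| = 1; 1 ≥ 0 — holds
Hence LHS − RHS is never negative, i.e. LHS ≥ RHS throughout, so the relation holds for every integer in [-1000, 1000].

No counterexample exists.

Answer: True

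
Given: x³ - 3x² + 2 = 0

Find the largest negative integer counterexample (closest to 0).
Testing negative integers from -1 downward:
x = -1: LHS = (-1)³ - 3·(-1)² + 2 = -2; -2 = 0 — FAILS  ← closest negative counterexample to 0

Answer: x = -1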